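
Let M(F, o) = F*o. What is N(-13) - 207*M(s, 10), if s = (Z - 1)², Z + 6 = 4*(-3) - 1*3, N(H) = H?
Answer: -1001893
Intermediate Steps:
Z = -21 (Z = -6 + (4*(-3) - 1*3) = -6 + (-12 - 3) = -6 - 15 = -21)
s = 484 (s = (-21 - 1)² = (-22)² = 484)
N(-13) - 207*M(s, 10) = -13 - 100188*10 = -13 - 207*4840 = -13 - 1001880 = -1001893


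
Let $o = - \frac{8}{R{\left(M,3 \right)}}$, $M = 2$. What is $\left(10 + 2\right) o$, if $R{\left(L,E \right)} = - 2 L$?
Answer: $24$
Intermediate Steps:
$o = 2$ ($o = - \frac{8}{\left(-2\right) 2} = - \frac{8}{-4} = \left(-8\right) \left(- \frac{1}{4}\right) = 2$)
$\left(10 + 2\right) o = \left(10 + 2\right) 2 = 12 \cdot 2 = 24$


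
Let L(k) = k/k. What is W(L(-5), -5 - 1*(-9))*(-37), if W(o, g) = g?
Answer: -148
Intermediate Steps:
L(k) = 1
W(L(-5), -5 - 1*(-9))*(-37) = (-5 - 1*(-9))*(-37) = (-5 + 9)*(-37) = 4*(-37) = -148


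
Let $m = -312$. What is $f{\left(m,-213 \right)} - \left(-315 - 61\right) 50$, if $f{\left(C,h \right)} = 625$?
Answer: $19425$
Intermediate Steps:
$f{\left(m,-213 \right)} - \left(-315 - 61\right) 50 = 625 - \left(-315 - 61\right) 50 = 625 - \left(-376\right) 50 = 625 - -18800 = 625 + 18800 = 19425$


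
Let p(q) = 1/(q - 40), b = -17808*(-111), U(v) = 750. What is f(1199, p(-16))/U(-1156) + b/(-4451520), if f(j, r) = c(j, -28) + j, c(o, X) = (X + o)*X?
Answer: -296044961/6955500 ≈ -42.563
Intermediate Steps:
c(o, X) = X*(X + o)
b = 1976688
p(q) = 1/(-40 + q)
f(j, r) = 784 - 27*j (f(j, r) = -28*(-28 + j) + j = (784 - 28*j) + j = 784 - 27*j)
f(1199, p(-16))/U(-1156) + b/(-4451520) = (784 - 27*1199)/750 + 1976688/(-4451520) = (784 - 32373)*(1/750) + 1976688*(-1/4451520) = -31589*1/750 - 41181/92740 = -31589/750 - 41181/92740 = -296044961/6955500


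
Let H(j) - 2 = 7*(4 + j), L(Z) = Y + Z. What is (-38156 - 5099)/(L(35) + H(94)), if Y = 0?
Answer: -43255/723 ≈ -59.827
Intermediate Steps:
L(Z) = Z (L(Z) = 0 + Z = Z)
H(j) = 30 + 7*j (H(j) = 2 + 7*(4 + j) = 2 + (28 + 7*j) = 30 + 7*j)
(-38156 - 5099)/(L(35) + H(94)) = (-38156 - 5099)/(35 + (30 + 7*94)) = -43255/(35 + (30 + 658)) = -43255/(35 + 688) = -43255/723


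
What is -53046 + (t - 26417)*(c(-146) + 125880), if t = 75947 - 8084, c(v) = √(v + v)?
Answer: 5217169434 + 82892*I*√73 ≈ 5.2172e+9 + 7.0823e+5*I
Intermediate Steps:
c(v) = √2*√v (c(v) = √(2*v) = √2*√v)
t = 67863
-53046 + (t - 26417)*(c(-146) + 125880) = -53046 + (67863 - 26417)*(√2*√(-146) + 125880) = -53046 + 41446*(√2*(I*√146) + 125880) = -53046 + 41446*(2*I*√73 + 125880) = -53046 + 41446*(125880 + 2*I*√73) = -53046 + (5217222480 + 82892*I*√73) = 5217169434 + 82892*I*√73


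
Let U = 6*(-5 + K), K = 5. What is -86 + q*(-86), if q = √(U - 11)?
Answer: -86 - 86*I*√11 ≈ -86.0 - 285.23*I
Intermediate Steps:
U = 0 (U = 6*(-5 + 5) = 6*0 = 0)
q = I*√11 (q = √(0 - 11) = √(-11) = I*√11 ≈ 3.3166*I)
-86 + q*(-86) = -86 + (I*√11)*(-86) = -86 - 86*I*√11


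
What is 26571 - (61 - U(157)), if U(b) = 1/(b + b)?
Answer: 8324141/314 ≈ 26510.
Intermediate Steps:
U(b) = 1/(2*b)
26571 - (61 - U(157)) = 26571 - (61 - 1/(2*157)) = 26571 - (61 - 1*1/314) = 26571 - (61 - 1/314) = 26571 - 1*19153/314 = 26571 - 19153/314 = 8324141/314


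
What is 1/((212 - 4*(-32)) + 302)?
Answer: 1/642 ≈ 0.0015576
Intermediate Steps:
1/((212 - 4*(-32)) + 302) = 1/((212 - 1*(-128)) + 302) = 1/((212 + 128) + 302) = 1/(340 + 302) = 1/642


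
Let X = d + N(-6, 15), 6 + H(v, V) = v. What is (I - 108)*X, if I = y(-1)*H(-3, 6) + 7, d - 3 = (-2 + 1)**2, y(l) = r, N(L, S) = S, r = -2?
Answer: -1577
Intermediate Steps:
H(v, V) = -6 + v
y(l) = -2
d = 4 (d = 3 + (-2 + 1)**2 = 3 + (-1)**2 = 3 + 1 = 4)
X = 19 (X = 4 + 15 = 19)
I = 25 (I = -2*(-6 - 3) + 7 = -2*(-9) + 7 = 18 + 7 = 25)
(I - 108)*X = (25 - 108)*19 = -83*19 = -1577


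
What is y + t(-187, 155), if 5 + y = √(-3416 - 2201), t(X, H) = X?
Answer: -192 + I*√5617 ≈ -192.0 + 74.947*I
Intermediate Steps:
y = -5 + I*√5617 (y = -5 + √(-3416 - 2201) = -5 + √(-5617) = -5 + I*√5617 ≈ -5.0 + 74.947*I)
y + t(-187, 155) = (-5 + I*√5617) - 187 = -192 + I*√5617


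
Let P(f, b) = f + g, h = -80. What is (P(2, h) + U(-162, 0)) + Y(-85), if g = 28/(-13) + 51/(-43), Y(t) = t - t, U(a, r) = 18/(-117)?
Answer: -835/559 ≈ -1.4937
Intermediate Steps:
U(a, r) = -2/13 (U(a, r) = 18*(-1/117) = -2/13)
Y(t) = 0
g = -1867/559 (g = 28*(-1/13) + 51*(-1/43) = -28/13 - 51/43 = -1867/559 ≈ -3.3399)
P(f, b) = -1867/559 + f (P(f, b) = f - 1867/559 = -1867/559 + f)
(P(2, h) + U(-162, 0)) + Y(-85) = ((-1867/559 + 2) - 2/13) + 0 = (-749/559 - 2/13) + 0 = -835/559 + 0 = -835/559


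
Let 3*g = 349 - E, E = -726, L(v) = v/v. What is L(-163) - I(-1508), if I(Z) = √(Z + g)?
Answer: 1 - I*√10347/3 ≈ 1.0 - 33.907*I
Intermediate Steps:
L(v) = 1
g = 1075/3 (g = (349 - 1*(-726))/3 = (349 + 726)/3 = (⅓)*1075 = 1075/3 ≈ 358.33)
I(Z) = √(1075/3 + Z) (I(Z) = √(Z + 1075/3) = √(1075/3 + Z))
L(-163) - I(-1508) = 1 - √(3225 + 9*(-1508))/3 = 1 - √(3225 - 13572)/3 = 1 - √(-10347)/3 = 1 - I*√10347/3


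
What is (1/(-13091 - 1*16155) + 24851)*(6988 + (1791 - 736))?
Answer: 835084404405/4178 ≈ 1.9988e+8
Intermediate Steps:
(1/(-13091 - 1*16155) + 24851)*(6988 + (1791 - 736)) = (1/(-13091 - 16155) + 24851)*(6988 + 1055) = (1/(-29246) + 24851)*8043 = (-1/29246 + 24851)*8043 = (726792345/29246)*8043 = 835084404405/4178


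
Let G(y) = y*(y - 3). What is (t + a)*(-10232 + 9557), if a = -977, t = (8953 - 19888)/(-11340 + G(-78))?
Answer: 40796325/62 ≈ 6.5801e+5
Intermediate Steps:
G(y) = y*(-3 + y)
t = 135/62 (t = (8953 - 19888)/(-11340 - 78*(-3 - 78)) = -10935/(-11340 - 78*(-81)) = -10935/(-11340 + 6318) = -10935/(-5022) = -10935*(-1/5022) = 135/62 ≈ 2.1774)
(t + a)*(-10232 + 9557) = (135/62 - 977)*(-10232 + 9557) = -60439/62*(-675) = 40796325/62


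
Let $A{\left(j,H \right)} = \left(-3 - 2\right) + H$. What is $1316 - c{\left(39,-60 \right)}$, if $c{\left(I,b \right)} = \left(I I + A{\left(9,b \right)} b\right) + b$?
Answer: $-4045$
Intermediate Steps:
$A{\left(j,H \right)} = -5 + H$
$c{\left(I,b \right)} = b + I^{2} + b \left(-5 + b\right)$ ($c{\left(I,b \right)} = \left(I I + \left(-5 + b\right) b\right) + b = \left(I^{2} + b \left(-5 + b\right)\right) + b = b + I^{2} + b \left(-5 + b\right)$)
$1316 - c{\left(39,-60 \right)} = 1316 - \left(-60 + 39^{2} - 60 \left(-5 - 60\right)\right) = 1316 - \left(-60 + 1521 - -3900\right) = 1316 - \left(-60 + 1521 + 3900\right) = 1316 - 5361 = -4045$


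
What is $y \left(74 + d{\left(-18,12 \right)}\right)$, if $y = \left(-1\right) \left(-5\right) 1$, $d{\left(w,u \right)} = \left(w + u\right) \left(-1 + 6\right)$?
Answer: $220$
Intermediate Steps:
$d{\left(w,u \right)} = 5 u + 5 w$ ($d{\left(w,u \right)} = \left(u + w\right) 5 = 5 u + 5 w$)
$y = 5$ ($y = 5 \cdot 1 = 5$)
$y \left(74 + d{\left(-18,12 \right)}\right) = 5 \left(74 + \left(5 \cdot 12 + 5 \left(-18\right)\right)\right) = 5 \left(74 + \left(60 - 90\right)\right) = 5 \left(74 - 30\right) = 5 \cdot 44 = 220$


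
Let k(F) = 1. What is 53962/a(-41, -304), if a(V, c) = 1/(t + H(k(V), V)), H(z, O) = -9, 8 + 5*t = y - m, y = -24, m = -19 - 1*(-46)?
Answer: -5612048/5 ≈ -1.1224e+6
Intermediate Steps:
m = 27 (m = -19 + 46 = 27)
t = -59/5 (t = -8/5 + (-24 - 1*27)/5 = -8/5 + (-24 - 27)/5 = -8/5 + (⅕)*(-51) = -8/5 - 51/5 = -59/5 ≈ -11.800)
a(V, c) = -5/104 (a(V, c) = 1/(-59/5 - 9) = 1/(-104/5) = -5/104)
53962/a(-41, -304) = 53962/(-5/104) = 53962*(-104/5) = -5612048/5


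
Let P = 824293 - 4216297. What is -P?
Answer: 3392004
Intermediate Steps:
P = -3392004
-P = -1*(-3392004) = 3392004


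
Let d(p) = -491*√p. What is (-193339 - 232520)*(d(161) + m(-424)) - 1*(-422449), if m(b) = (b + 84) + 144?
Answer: 83890813 + 209096769*√161 ≈ 2.7370e+9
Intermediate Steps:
m(b) = 228 + b (m(b) = (84 + b) + 144 = 228 + b)
(-193339 - 232520)*(d(161) + m(-424)) - 1*(-422449) = (-193339 - 232520)*(-491*√161 + (228 - 424)) - 1*(-422449) = -425859*(-491*√161 - 196) + 422449 = -425859*(-196 - 491*√161) + 422449 = (83468364 + 209096769*√161) + 422449 = 83890813 + 209096769*√161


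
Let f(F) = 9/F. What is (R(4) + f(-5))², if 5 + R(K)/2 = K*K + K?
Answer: 19881/25 ≈ 795.24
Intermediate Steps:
R(K) = -10 + 2*K + 2*K² (R(K) = -10 + 2*(K*K + K) = -10 + 2*(K² + K) = -10 + 2*(K + K²) = -10 + (2*K + 2*K²) = -10 + 2*K + 2*K²)
(R(4) + f(-5))² = ((-10 + 2*4 + 2*4²) + 9/(-5))² = ((-10 + 8 + 2*16) + 9*(-⅕))² = ((-10 + 8 + 32) - 9/5)² = (30 - 9/5)² = (141/5)² = 19881/25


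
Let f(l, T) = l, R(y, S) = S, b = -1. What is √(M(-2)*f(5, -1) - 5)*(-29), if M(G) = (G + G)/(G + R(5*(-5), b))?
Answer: -29*√15/3 ≈ -37.439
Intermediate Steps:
M(G) = 2*G/(-1 + G) (M(G) = (G + G)/(G - 1) = (2*G)/(-1 + G) = 2*G/(-1 + G))
√(M(-2)*f(5, -1) - 5)*(-29) = √((2*(-2)/(-1 - 2))*5 - 5)*(-29) = √((2*(-2)/(-3))*5 - 5)*(-29) = √((2*(-2)*(-⅓))*5 - 5)*(-29) = √((4/3)*5 - 5)*(-29) = √(20/3 - 5)*(-29) = √(5/3)*(-29) = (√15/3)*(-29) = -29*√15/3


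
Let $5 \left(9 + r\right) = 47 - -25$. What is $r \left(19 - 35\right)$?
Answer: $- \frac{432}{5} \approx -86.4$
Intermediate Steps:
$r = \frac{27}{5}$ ($r = -9 + \frac{47 - -25}{5} = -9 + \frac{47 + 25}{5} = -9 + \frac{1}{5} \cdot 72 = -9 + \frac{72}{5} = \frac{27}{5} \approx 5.4$)
$r \left(19 - 35\right) = \frac{27 \left(19 - 35\right)}{5} = \frac{27}{5} \left(-16\right) = - \frac{432}{5}$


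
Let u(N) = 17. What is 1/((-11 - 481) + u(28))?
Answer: -1/475 ≈ -0.0021053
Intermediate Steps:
1/((-11 - 481) + u(28)) = 1/((-11 - 481) + 17) = 1/(-492 + 17) = 1/(-475) = -1/475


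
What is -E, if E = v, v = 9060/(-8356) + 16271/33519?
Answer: 41930416/70021191 ≈ 0.59882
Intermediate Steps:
v = -41930416/70021191 (v = 9060*(-1/8356) + 16271*(1/33519) = -2265/2089 + 16271/33519 = -41930416/70021191 ≈ -0.59882)
E = -41930416/70021191 ≈ -0.59882
-E = -1*(-41930416/70021191) = 41930416/70021191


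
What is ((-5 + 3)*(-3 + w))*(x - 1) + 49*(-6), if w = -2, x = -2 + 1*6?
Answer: -264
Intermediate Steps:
x = 4 (x = -2 + 6 = 4)
((-5 + 3)*(-3 + w))*(x - 1) + 49*(-6) = ((-5 + 3)*(-3 - 2))*(4 - 1) + 49*(-6) = -2*(-5)*3 - 294 = 10*3 - 294 = 30 - 294 = -264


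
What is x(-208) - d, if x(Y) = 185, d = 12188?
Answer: -12003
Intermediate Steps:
x(-208) - d = 185 - 1*12188 = 185 - 12188 = -12003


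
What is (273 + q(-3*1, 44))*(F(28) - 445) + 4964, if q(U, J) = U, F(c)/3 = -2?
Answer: -116806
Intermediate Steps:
F(c) = -6 (F(c) = 3*(-2) = -6)
(273 + q(-3*1, 44))*(F(28) - 445) + 4964 = (273 - 3*1)*(-6 - 445) + 4964 = (273 - 3)*(-451) + 4964 = 270*(-451) + 4964 = -121770 + 4964 = -116806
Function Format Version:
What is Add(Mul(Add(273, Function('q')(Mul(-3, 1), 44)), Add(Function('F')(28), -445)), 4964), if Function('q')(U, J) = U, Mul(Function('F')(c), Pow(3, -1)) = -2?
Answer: -116806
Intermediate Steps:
Function('F')(c) = -6 (Function('F')(c) = Mul(3, -2) = -6)
Add(Mul(Add(273, Function('q')(Mul(-3, 1), 44)), Add(Function('F')(28), -445)), 4964) = Add(Mul(Add(273, Mul(-3, 1)), Add(-6, -445)), 4964) = Add(Mul(Add(273, -3), -451), 4964) = Add(Mul(270, -451), 4964) = Add(-121770, 4964) = -116806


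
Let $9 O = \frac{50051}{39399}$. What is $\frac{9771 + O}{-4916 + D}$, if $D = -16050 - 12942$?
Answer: $- \frac{866189678}{3005867907} \approx -0.28817$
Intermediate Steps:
$D = -28992$
$O = \frac{50051}{354591}$ ($O = \frac{50051 \cdot \frac{1}{39399}}{9} = \frac{1}{9} \cdot \frac{50051}{39399} = \frac{50051}{354591} \approx 0.14115$)
$\frac{9771 + O}{-4916 + D} = \frac{9771 + \frac{50051}{354591}}{-4916 - 28992} = \frac{3464758712}{354591 \left(-33908\right)} = \frac{3464758712}{354591} \left(- \frac{1}{33908}\right) = - \frac{866189678}{3005867907}$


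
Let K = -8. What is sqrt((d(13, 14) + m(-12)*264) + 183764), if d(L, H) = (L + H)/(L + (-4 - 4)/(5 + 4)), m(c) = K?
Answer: sqrt(2158233899)/109 ≈ 426.21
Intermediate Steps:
m(c) = -8
d(L, H) = (H + L)/(-8/9 + L) (d(L, H) = (H + L)/(L - 8/9) = (H + L)/(-8/9 + L))
sqrt((d(13, 14) + m(-12)*264) + 183764) = sqrt((9*(14 + 13)/(-8 + 9*13) - 8*264) + 183764) = sqrt((9*27/(-8 + 117) - 2112) + 183764) = sqrt((9*27/109 - 2112) + 183764) = sqrt((9*(1/109)*27 - 2112) + 183764) = sqrt((243/109 - 2112) + 183764) = sqrt(-229965/109 + 183764) = sqrt(19800311/109) = sqrt(2158233899)/109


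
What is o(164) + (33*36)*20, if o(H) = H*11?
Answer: 25564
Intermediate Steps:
o(H) = 11*H
o(164) + (33*36)*20 = 11*164 + (33*36)*20 = 1804 + 1188*20 = 1804 + 23760 = 25564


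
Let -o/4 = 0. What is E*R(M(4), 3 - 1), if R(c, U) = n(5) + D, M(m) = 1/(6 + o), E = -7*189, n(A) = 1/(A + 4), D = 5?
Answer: -6762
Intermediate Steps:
n(A) = 1/(4 + A)
E = -1323
o = 0 (o = -4*0 = 0)
M(m) = ⅙ (M(m) = 1/(6 + 0) = 1/6 = ⅙)
R(c, U) = 46/9 (R(c, U) = 1/(4 + 5) + 5 = 1/9 + 5 = ⅑ + 5 = 46/9)
E*R(M(4), 3 - 1) = -1323*46/9 = -6762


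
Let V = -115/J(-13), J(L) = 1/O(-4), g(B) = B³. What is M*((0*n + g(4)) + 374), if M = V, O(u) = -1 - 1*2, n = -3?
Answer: 151110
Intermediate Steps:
O(u) = -3 (O(u) = -1 - 2 = -3)
J(L) = -⅓ (J(L) = 1/(-3) = -⅓)
V = 345 (V = -115/(-⅓) = -115*(-3) = 345)
M = 345
M*((0*n + g(4)) + 374) = 345*((0*(-3) + 4³) + 374) = 345*((0 + 64) + 374) = 345*(64 + 374) = 345*438 = 151110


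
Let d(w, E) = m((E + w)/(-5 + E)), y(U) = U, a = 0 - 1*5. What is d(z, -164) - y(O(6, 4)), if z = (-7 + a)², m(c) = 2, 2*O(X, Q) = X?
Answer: -1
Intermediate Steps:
O(X, Q) = X/2
a = -5 (a = 0 - 5 = -5)
z = 144 (z = (-7 - 5)² = (-12)² = 144)
d(w, E) = 2
d(z, -164) - y(O(6, 4)) = 2 - 6/2 = 2 - 1*3 = 2 - 3 = -1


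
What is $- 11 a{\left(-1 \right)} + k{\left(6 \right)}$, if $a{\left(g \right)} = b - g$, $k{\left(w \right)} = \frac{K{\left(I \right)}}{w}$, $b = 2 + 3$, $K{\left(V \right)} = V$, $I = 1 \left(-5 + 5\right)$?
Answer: $-66$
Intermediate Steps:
$I = 0$ ($I = 1 \cdot 0 = 0$)
$b = 5$
$k{\left(w \right)} = 0$ ($k{\left(w \right)} = \frac{0}{w} = 0$)
$a{\left(g \right)} = 5 - g$
$- 11 a{\left(-1 \right)} + k{\left(6 \right)} = - 11 \left(5 - -1\right) + 0 = - 11 \left(5 + 1\right) + 0 = \left(-11\right) 6 + 0 = -66 + 0 = -66$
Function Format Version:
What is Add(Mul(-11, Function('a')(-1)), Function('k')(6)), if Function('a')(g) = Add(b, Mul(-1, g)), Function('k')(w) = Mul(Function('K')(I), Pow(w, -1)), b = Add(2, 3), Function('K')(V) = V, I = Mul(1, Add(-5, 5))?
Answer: -66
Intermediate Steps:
I = 0 (I = Mul(1, 0) = 0)
b = 5
Function('k')(w) = 0 (Function('k')(w) = Mul(0, Pow(w, -1)) = 0)
Function('a')(g) = Add(5, Mul(-1, g))
Add(Mul(-11, Function('a')(-1)), Function('k')(6)) = Add(Mul(-11, Add(5, Mul(-1, -1))), 0) = Add(Mul(-11, Add(5, 1)), 0) = Add(Mul(-11, 6), 0) = Add(-66, 0) = -66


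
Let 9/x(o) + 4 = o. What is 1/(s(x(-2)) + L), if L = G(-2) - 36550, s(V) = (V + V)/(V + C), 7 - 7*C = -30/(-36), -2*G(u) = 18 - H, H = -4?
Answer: -13/475230 ≈ -2.7355e-5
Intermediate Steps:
G(u) = -11 (G(u) = -(18 - 1*(-4))/2 = -(18 + 4)/2 = -½*22 = -11)
x(o) = 9/(-4 + o)
C = 37/42 (C = 1 - (-30)/(7*(-36)) = 1 - (-30)*(-1)/(7*36) = 1 - ⅐*⅚ = 1 - 5/42 = 37/42 ≈ 0.88095)
s(V) = 2*V/(37/42 + V) (s(V) = (V + V)/(V + 37/42) = (2*V)/(37/42 + V) = 2*V/(37/42 + V))
L = -36561 (L = -11 - 36550 = -36561)
1/(s(x(-2)) + L) = 1/(84*(9/(-4 - 2))/(37 + 42*(9/(-4 - 2))) - 36561) = 1/(84*(9/(-6))/(37 + 42*(9/(-6))) - 36561) = 1/(84*(9*(-⅙))/(37 + 42*(9*(-⅙))) - 36561) = 1/(84*(-3/2)/(37 + 42*(-3/2)) - 36561) = 1/(84*(-3/2)/(37 - 63) - 36561) = 1/(84*(-3/2)/(-26) - 36561) = 1/(84*(-3/2)*(-1/26) - 36561) = 1/(63/13 - 36561) = 1/(-475230/13) = -13/475230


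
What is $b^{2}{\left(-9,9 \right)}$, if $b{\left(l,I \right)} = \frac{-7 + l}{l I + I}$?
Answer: $\frac{4}{81} \approx 0.049383$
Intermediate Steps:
$b{\left(l,I \right)} = \frac{-7 + l}{I + I l}$ ($b{\left(l,I \right)} = \frac{-7 + l}{I l + I} = \frac{-7 + l}{I + I l}$)
$b^{2}{\left(-9,9 \right)} = \left(\frac{-7 - 9}{9 \left(1 - 9\right)}\right)^{2} = \left(\frac{1}{9} \frac{1}{-8} \left(-16\right)\right)^{2} = \left(\frac{1}{9} \left(- \frac{1}{8}\right) \left(-16\right)\right)^{2} = \left(\frac{2}{9}\right)^{2} = \frac{4}{81}$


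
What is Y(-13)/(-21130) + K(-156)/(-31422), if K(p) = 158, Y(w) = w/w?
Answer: -1684981/331973430 ≈ -0.0050756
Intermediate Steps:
Y(w) = 1
Y(-13)/(-21130) + K(-156)/(-31422) = 1/(-21130) + 158/(-31422) = 1*(-1/21130) + 158*(-1/31422) = -1/21130 - 79/15711 = -1684981/331973430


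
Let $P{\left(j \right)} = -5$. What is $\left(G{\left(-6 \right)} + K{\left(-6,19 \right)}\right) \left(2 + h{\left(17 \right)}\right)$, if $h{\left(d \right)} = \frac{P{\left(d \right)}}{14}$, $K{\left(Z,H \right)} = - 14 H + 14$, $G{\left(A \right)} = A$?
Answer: $- \frac{2967}{7} \approx -423.86$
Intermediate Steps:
$K{\left(Z,H \right)} = 14 - 14 H$
$h{\left(d \right)} = - \frac{5}{14}$
$\left(G{\left(-6 \right)} + K{\left(-6,19 \right)}\right) \left(2 + h{\left(17 \right)}\right) = \left(-6 + \left(14 - 266\right)\right) \left(2 - \frac{5}{14}\right) = \left(-6 + \left(14 - 266\right)\right) \frac{23}{14} = \left(-6 - 252\right) \frac{23}{14} = \left(-258\right) \frac{23}{14} = - \frac{2967}{7}$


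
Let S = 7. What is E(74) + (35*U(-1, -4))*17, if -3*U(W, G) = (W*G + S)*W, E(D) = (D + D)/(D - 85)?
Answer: 71551/33 ≈ 2168.2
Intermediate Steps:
E(D) = 2*D/(-85 + D) (E(D) = (2*D)/(-85 + D) = 2*D/(-85 + D))
U(W, G) = -W*(7 + G*W)/3 (U(W, G) = -(W*G + 7)*W/3 = -(G*W + 7)*W/3 = -(7 + G*W)*W/3 = -W*(7 + G*W)/3)
E(74) + (35*U(-1, -4))*17 = 2*74/(-85 + 74) + (35*(-⅓*(-1)*(7 - 4*(-1))))*17 = 2*74/(-11) + (35*(-⅓*(-1)*(7 + 4)))*17 = 2*74*(-1/11) + (35*(-⅓*(-1)*11))*17 = -148/11 + (35*(11/3))*17 = -148/11 + (385/3)*17 = -148/11 + 6545/3 = 71551/33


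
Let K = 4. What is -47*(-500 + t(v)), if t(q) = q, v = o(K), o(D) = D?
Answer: 23312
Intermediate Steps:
v = 4
-47*(-500 + t(v)) = -47*(-500 + 4) = -47*(-496) = 23312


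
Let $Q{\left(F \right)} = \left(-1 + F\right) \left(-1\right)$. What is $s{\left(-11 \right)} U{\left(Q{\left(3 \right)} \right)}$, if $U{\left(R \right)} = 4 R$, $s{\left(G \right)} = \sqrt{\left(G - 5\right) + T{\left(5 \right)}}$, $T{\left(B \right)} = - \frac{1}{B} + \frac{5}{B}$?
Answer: $- \frac{16 i \sqrt{95}}{5} \approx - 31.19 i$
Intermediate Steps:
$T{\left(B \right)} = \frac{4}{B}$
$Q{\left(F \right)} = 1 - F$
$s{\left(G \right)} = \sqrt{- \frac{21}{5} + G}$ ($s{\left(G \right)} = \sqrt{\left(G - 5\right) + \frac{4}{5}} = \sqrt{\left(-5 + G\right) + 4 \cdot \frac{1}{5}} = \sqrt{\left(-5 + G\right) + \frac{4}{5}} = \sqrt{- \frac{21}{5} + G}$)
$s{\left(-11 \right)} U{\left(Q{\left(3 \right)} \right)} = \frac{\sqrt{-105 + 25 \left(-11\right)}}{5} \cdot 4 \left(1 - 3\right) = \frac{\sqrt{-105 - 275}}{5} \cdot 4 \left(1 - 3\right) = \frac{\sqrt{-380}}{5} \cdot 4 \left(-2\right) = \frac{2 i \sqrt{95}}{5} \left(-8\right) = - \frac{16 i \sqrt{95}}{5}$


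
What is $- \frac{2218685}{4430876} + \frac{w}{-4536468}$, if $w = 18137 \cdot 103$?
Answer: $- \frac{2292795212477}{2512565898246} \approx -0.91253$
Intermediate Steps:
$w = 1868111$
$- \frac{2218685}{4430876} + \frac{w}{-4536468} = - \frac{2218685}{4430876} + \frac{1868111}{-4536468} = \left(-2218685\right) \frac{1}{4430876} + 1868111 \left(- \frac{1}{4536468}\right) = - \frac{2218685}{4430876} - \frac{1868111}{4536468} = - \frac{2292795212477}{2512565898246}$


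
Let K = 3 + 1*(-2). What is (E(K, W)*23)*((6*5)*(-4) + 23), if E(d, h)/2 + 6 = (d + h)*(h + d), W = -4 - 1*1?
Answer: -44620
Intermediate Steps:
K = 1 (K = 3 - 2 = 1)
W = -5 (W = -4 - 1 = -5)
E(d, h) = -12 + 2*(d + h)² (E(d, h) = -12 + 2*((d + h)*(h + d)) = -12 + 2*((d + h)*(d + h)) = -12 + 2*(d + h)²)
(E(K, W)*23)*((6*5)*(-4) + 23) = ((-12 + 2*(1 - 5)²)*23)*((6*5)*(-4) + 23) = ((-12 + 2*(-4)²)*23)*(30*(-4) + 23) = ((-12 + 2*16)*23)*(-120 + 23) = ((-12 + 32)*23)*(-97) = (20*23)*(-97) = 460*(-97) = -44620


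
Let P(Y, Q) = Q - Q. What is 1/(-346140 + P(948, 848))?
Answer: -1/346140 ≈ -2.8890e-6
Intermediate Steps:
P(Y, Q) = 0
1/(-346140 + P(948, 848)) = 1/(-346140 + 0) = 1/(-346140) = -1/346140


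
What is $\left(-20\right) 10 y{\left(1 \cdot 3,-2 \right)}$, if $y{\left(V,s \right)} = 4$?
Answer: $-800$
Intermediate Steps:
$\left(-20\right) 10 y{\left(1 \cdot 3,-2 \right)} = \left(-20\right) 10 \cdot 4 = \left(-200\right) 4 = -800$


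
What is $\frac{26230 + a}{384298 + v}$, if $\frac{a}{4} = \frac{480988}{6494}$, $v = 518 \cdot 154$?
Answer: $\frac{14355131}{251139215} \approx 0.05716$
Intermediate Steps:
$v = 79772$
$a = \frac{961976}{3247}$ ($a = 4 \cdot \frac{480988}{6494} = 4 \cdot 480988 \cdot \frac{1}{6494} = 4 \cdot \frac{240494}{3247} = \frac{961976}{3247} \approx 296.27$)
$\frac{26230 + a}{384298 + v} = \frac{26230 + \frac{961976}{3247}}{384298 + 79772} = \frac{86130786}{3247 \cdot 464070} = \frac{86130786}{3247} \cdot \frac{1}{464070} = \frac{14355131}{251139215}$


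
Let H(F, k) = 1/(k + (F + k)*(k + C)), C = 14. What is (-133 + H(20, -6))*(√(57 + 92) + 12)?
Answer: -84582/53 - 14097*√149/106 ≈ -3219.2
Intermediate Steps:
H(F, k) = 1/(k + (14 + k)*(F + k)) (H(F, k) = 1/(k + (F + k)*(k + 14)) = 1/(k + (F + k)*(14 + k)) = 1/(k + (14 + k)*(F + k)))
(-133 + H(20, -6))*(√(57 + 92) + 12) = (-133 + 1/((-6)² + 14*20 + 15*(-6) + 20*(-6)))*(√(57 + 92) + 12) = (-133 + 1/(36 + 280 - 90 - 120))*(√149 + 12) = (-133 + 1/106)*(12 + √149) = -14097*(12 + √149)/106 = -84582/53 - 14097*√149/106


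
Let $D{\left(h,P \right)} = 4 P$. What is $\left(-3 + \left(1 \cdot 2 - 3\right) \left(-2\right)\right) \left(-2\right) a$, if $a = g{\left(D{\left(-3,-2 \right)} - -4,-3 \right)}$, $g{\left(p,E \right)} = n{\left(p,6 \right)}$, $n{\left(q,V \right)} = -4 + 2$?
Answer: $-4$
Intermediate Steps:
$n{\left(q,V \right)} = -2$
$g{\left(p,E \right)} = -2$
$a = -2$
$\left(-3 + \left(1 \cdot 2 - 3\right) \left(-2\right)\right) \left(-2\right) a = \left(-3 + \left(1 \cdot 2 - 3\right) \left(-2\right)\right) \left(-2\right) \left(-2\right) = \left(-3 + \left(2 - 3\right) \left(-2\right)\right) \left(-2\right) \left(-2\right) = \left(-3 - -2\right) \left(-2\right) \left(-2\right) = \left(-3 + 2\right) \left(-2\right) \left(-2\right) = \left(-1\right) \left(-2\right) \left(-2\right) = 2 \left(-2\right) = -4$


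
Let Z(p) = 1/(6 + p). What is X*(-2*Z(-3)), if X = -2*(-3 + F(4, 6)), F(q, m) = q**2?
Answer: 52/3 ≈ 17.333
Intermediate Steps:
X = -26 (X = -2*(-3 + 4**2) = -2*(-3 + 16) = -2*13 = -26)
X*(-2*Z(-3)) = -(-52)/(6 - 3) = -(-52)/3 = -26*(-2/3) = 52/3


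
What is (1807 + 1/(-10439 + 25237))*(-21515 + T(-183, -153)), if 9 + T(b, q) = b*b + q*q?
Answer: 472950150069/7399 ≈ 6.3921e+7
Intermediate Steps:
T(b, q) = -9 + b² + q² (T(b, q) = -9 + (b*b + q*q) = -9 + (b² + q²) = -9 + b² + q²)
(1807 + 1/(-10439 + 25237))*(-21515 + T(-183, -153)) = (1807 + 1/(-10439 + 25237))*(-21515 + (-9 + (-183)² + (-153)²)) = (1807 + 1/14798)*(-21515 + (-9 + 33489 + 23409)) = (1807 + 1/14798)*(-21515 + 56889) = (26739987/14798)*35374 = 472950150069/7399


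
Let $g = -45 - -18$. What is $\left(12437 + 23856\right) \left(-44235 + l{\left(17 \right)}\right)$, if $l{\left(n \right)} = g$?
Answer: $-1606400766$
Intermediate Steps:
$g = -27$ ($g = -45 + 18 = -27$)
$l{\left(n \right)} = -27$
$\left(12437 + 23856\right) \left(-44235 + l{\left(17 \right)}\right) = \left(12437 + 23856\right) \left(-44235 - 27\right) = 36293 \left(-44262\right) = -1606400766$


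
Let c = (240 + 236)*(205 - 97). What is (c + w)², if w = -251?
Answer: 2617038649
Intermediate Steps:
c = 51408 (c = 476*108 = 51408)
(c + w)² = (51408 - 251)² = 51157² = 2617038649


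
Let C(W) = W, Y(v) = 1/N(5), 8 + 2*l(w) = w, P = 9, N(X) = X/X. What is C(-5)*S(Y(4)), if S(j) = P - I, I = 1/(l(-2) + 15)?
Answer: -89/2 ≈ -44.500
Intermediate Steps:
N(X) = 1
l(w) = -4 + w/2
I = 1/10 (I = 1/((-4 + (1/2)*(-2)) + 15) = 1/((-4 - 1) + 15) = 1/(-5 + 15) = 1/10 ≈ 0.10000)
Y(v) = 1 (Y(v) = 1/1 = 1)
S(j) = 89/10 (S(j) = 9 - 1*1/10 = 9 - 1/10 = 89/10)
C(-5)*S(Y(4)) = -5*89/10 = -89/2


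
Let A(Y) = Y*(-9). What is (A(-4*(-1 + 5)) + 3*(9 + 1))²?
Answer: 30276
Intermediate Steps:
A(Y) = -9*Y
(A(-4*(-1 + 5)) + 3*(9 + 1))² = (-(-36)*(-1 + 5) + 3*(9 + 1))² = (-(-36)*4 + 3*10)² = (-9*(-16) + 30)² = (144 + 30)² = 174² = 30276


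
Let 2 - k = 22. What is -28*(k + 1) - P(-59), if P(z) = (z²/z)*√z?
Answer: 532 + 59*I*√59 ≈ 532.0 + 453.19*I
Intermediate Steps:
k = -20 (k = 2 - 1*22 = 2 - 22 = -20)
P(z) = z^(3/2) (P(z) = z*√z = z^(3/2))
-28*(k + 1) - P(-59) = -28*(-20 + 1) - (-59)^(3/2) = -28*(-19) - (-59)*I*√59 = 532 + 59*I*√59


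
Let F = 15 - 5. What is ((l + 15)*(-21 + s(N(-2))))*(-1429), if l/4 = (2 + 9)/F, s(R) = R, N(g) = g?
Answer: 3188099/5 ≈ 6.3762e+5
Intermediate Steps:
F = 10
l = 22/5 (l = 4*((2 + 9)/10) = 4*(11*(⅒)) = 4*(11/10) = 22/5 ≈ 4.4000)
((l + 15)*(-21 + s(N(-2))))*(-1429) = ((22/5 + 15)*(-21 - 2))*(-1429) = ((97/5)*(-23))*(-1429) = -2231/5*(-1429) = 3188099/5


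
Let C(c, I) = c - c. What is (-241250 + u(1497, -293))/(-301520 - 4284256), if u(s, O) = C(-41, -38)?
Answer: 120625/2292888 ≈ 0.052608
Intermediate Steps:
C(c, I) = 0
u(s, O) = 0
(-241250 + u(1497, -293))/(-301520 - 4284256) = (-241250 + 0)/(-301520 - 4284256) = -241250/(-4585776) = -241250*(-1/4585776) = 120625/2292888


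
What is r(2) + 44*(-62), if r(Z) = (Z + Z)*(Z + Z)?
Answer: -2712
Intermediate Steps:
r(Z) = 4*Z² (r(Z) = (2*Z)*(2*Z) = 4*Z²)
r(2) + 44*(-62) = 4*2² + 44*(-62) = 4*4 - 2728 = 16 - 2728 = -2712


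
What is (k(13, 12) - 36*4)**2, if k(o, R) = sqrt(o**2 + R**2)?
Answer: (144 - sqrt(313))**2 ≈ 15954.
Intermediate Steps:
k(o, R) = sqrt(R**2 + o**2)
(k(13, 12) - 36*4)**2 = (sqrt(12**2 + 13**2) - 36*4)**2 = (sqrt(144 + 169) - 144)**2 = (sqrt(313) - 144)**2 = (-144 + sqrt(313))**2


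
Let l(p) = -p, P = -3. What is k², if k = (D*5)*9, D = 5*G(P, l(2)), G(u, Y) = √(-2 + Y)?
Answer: -202500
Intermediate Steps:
D = 10*I (D = 5*√(-2 - 1*2) = 5*√(-2 - 2) = 5*√(-4) = 5*(2*I) = 10*I ≈ 10.0*I)
k = 450*I (k = ((10*I)*5)*9 = (50*I)*9 = 450*I ≈ 450.0*I)
k² = (450*I)² = -202500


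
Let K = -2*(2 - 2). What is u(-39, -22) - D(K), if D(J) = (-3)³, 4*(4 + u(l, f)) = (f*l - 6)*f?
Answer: -4663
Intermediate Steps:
u(l, f) = -4 + f*(-6 + f*l)/4 (u(l, f) = -4 + ((f*l - 6)*f)/4 = -4 + ((-6 + f*l)*f)/4 = -4 + (f*(-6 + f*l))/4 = -4 + f*(-6 + f*l)/4)
K = 0 (K = -2*0 = 0)
D(J) = -27
u(-39, -22) - D(K) = (-4 - 3/2*(-22) + (¼)*(-39)*(-22)²) - 1*(-27) = (-4 + 33 + (¼)*(-39)*484) + 27 = (-4 + 33 - 4719) + 27 = -4690 + 27 = -4663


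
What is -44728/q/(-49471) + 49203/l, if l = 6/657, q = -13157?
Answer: 7013636635541323/1301779894 ≈ 5.3877e+6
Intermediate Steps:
l = 2/219 (l = (1/657)*6 = 2/219 ≈ 0.0091324)
-44728/q/(-49471) + 49203/l = -44728/(-13157)/(-49471) + 49203/(2/219) = -44728*(-1/13157)*(-1/49471) + 49203*(219/2) = (44728/13157)*(-1/49471) + 10775457/2 = -44728/650889947 + 10775457/2 = 7013636635541323/1301779894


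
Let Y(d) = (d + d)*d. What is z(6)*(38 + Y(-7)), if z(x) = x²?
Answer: 4896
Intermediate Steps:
Y(d) = 2*d² (Y(d) = (2*d)*d = 2*d²)
z(6)*(38 + Y(-7)) = 6²*(38 + 2*(-7)²) = 36*(38 + 2*49) = 36*(38 + 98) = 36*136 = 4896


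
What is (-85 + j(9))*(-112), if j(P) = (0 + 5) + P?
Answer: 7952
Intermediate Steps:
j(P) = 5 + P
(-85 + j(9))*(-112) = (-85 + (5 + 9))*(-112) = (-85 + 14)*(-112) = -71*(-112) = 7952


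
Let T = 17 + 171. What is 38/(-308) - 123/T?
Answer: -11257/14476 ≈ -0.77763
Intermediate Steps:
T = 188
38/(-308) - 123/T = 38/(-308) - 123/188 = 38*(-1/308) - 123*1/188 = -19/154 - 123/188 = -11257/14476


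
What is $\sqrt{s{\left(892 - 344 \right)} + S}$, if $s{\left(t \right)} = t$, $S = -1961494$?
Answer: $i \sqrt{1960946} \approx 1400.3 i$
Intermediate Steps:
$\sqrt{s{\left(892 - 344 \right)} + S} = \sqrt{\left(892 - 344\right) - 1961494} = \sqrt{548 - 1961494} = \sqrt{-1960946} = i \sqrt{1960946}$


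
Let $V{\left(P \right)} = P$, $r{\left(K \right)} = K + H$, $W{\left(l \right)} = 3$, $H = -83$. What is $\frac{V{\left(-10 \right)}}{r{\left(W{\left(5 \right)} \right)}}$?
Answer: $\frac{1}{8} \approx 0.125$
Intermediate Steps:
$r{\left(K \right)} = -83 + K$ ($r{\left(K \right)} = K - 83 = -83 + K$)
$\frac{V{\left(-10 \right)}}{r{\left(W{\left(5 \right)} \right)}} = - \frac{10}{-83 + 3} = - \frac{10}{-80} = \left(-10\right) \left(- \frac{1}{80}\right) = \frac{1}{8}$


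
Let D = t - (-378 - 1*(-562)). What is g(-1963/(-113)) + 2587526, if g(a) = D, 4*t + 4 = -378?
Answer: 5174493/2 ≈ 2.5872e+6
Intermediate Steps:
t = -191/2 (t = -1 + (1/4)*(-378) = -1 - 189/2 = -191/2 ≈ -95.500)
D = -559/2 (D = -191/2 - (-378 - 1*(-562)) = -191/2 - (-378 + 562) = -191/2 - 1*184 = -191/2 - 184 = -559/2 ≈ -279.50)
g(a) = -559/2
g(-1963/(-113)) + 2587526 = -559/2 + 2587526 = 5174493/2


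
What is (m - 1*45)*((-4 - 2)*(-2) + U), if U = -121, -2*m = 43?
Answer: 14497/2 ≈ 7248.5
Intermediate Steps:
m = -43/2 (m = -½*43 = -43/2 ≈ -21.500)
(m - 1*45)*((-4 - 2)*(-2) + U) = (-43/2 - 1*45)*((-4 - 2)*(-2) - 121) = (-43/2 - 45)*(-6*(-2) - 121) = -133*(12 - 121)/2 = -133/2*(-109) = 14497/2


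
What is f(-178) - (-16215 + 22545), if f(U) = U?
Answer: -6508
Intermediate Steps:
f(-178) - (-16215 + 22545) = -178 - (-16215 + 22545) = -178 - 1*6330 = -178 - 6330 = -6508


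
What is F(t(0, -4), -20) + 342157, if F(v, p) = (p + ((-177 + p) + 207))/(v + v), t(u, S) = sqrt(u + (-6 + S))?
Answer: 342157 + I*sqrt(10)/2 ≈ 3.4216e+5 + 1.5811*I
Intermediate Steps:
t(u, S) = sqrt(-6 + S + u)
F(v, p) = (30 + 2*p)/(2*v) (F(v, p) = (p + (30 + p))/((2*v)) = (30 + 2*p)*(1/(2*v)) = (30 + 2*p)/(2*v))
F(t(0, -4), -20) + 342157 = (15 - 20)/(sqrt(-6 - 4 + 0)) + 342157 = -5/sqrt(-10) + 342157 = -5/(I*sqrt(10)) + 342157 = -I*sqrt(10)/10*(-5) + 342157 = I*sqrt(10)/2 + 342157 = 342157 + I*sqrt(10)/2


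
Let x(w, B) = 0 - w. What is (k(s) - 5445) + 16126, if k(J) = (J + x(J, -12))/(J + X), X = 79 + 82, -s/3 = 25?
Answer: 10681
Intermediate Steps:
s = -75 (s = -3*25 = -75)
x(w, B) = -w
X = 161
k(J) = 0 (k(J) = (J - J)/(J + 161) = 0/(161 + J) = 0)
(k(s) - 5445) + 16126 = (0 - 5445) + 16126 = -5445 + 16126 = 10681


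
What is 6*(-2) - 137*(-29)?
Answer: 3961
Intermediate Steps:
6*(-2) - 137*(-29) = -12 + 3973 = 3961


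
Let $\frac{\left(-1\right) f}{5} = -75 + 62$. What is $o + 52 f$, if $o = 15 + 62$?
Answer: $3457$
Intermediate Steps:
$f = 65$ ($f = - 5 \left(-75 + 62\right) = \left(-5\right) \left(-13\right) = 65$)
$o = 77$
$o + 52 f = 77 + 52 \cdot 65 = 77 + 3380 = 3457$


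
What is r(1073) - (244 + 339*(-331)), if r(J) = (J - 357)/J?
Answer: 120139161/1073 ≈ 1.1197e+5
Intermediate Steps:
r(J) = (-357 + J)/J
r(1073) - (244 + 339*(-331)) = (-357 + 1073)/1073 - (244 + 339*(-331)) = (1/1073)*716 - (244 - 112209) = 716/1073 - 1*(-111965) = 716/1073 + 111965 = 120139161/1073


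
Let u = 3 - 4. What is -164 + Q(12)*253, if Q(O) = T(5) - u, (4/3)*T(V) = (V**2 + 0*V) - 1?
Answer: 4643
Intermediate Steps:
u = -1
T(V) = -3/4 + 3*V**2/4 (T(V) = 3*((V**2 + 0*V) - 1)/4 = 3*((V**2 + 0) - 1)/4 = 3*(V**2 - 1)/4 = 3*(-1 + V**2)/4 = -3/4 + 3*V**2/4)
Q(O) = 19 (Q(O) = (-3/4 + (3/4)*5**2) - 1*(-1) = (-3/4 + (3/4)*25) + 1 = (-3/4 + 75/4) + 1 = 18 + 1 = 19)
-164 + Q(12)*253 = -164 + 19*253 = -164 + 4807 = 4643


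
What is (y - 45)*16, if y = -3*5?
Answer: -960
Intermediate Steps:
y = -15
(y - 45)*16 = (-15 - 45)*16 = -60*16 = -960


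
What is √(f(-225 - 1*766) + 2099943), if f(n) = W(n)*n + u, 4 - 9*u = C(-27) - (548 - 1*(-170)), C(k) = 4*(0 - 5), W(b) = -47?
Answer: √19319422/3 ≈ 1465.1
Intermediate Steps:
C(k) = -20 (C(k) = 4*(-5) = -20)
u = 742/9 (u = 4/9 - (-20 - (548 - 1*(-170)))/9 = 4/9 - (-20 - (548 + 170))/9 = 4/9 - (-20 - 1*718)/9 = 4/9 - (-20 - 718)/9 = 4/9 - ⅑*(-738) = 4/9 + 82 = 742/9 ≈ 82.444)
f(n) = 742/9 - 47*n (f(n) = -47*n + 742/9 = 742/9 - 47*n)
√(f(-225 - 1*766) + 2099943) = √((742/9 - 47*(-225 - 1*766)) + 2099943) = √((742/9 - 47*(-225 - 766)) + 2099943) = √((742/9 - 47*(-991)) + 2099943) = √((742/9 + 46577) + 2099943) = √(419935/9 + 2099943) = √(19319422/9) = √19319422/3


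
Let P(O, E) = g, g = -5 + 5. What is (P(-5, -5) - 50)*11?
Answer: -550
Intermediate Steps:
g = 0
P(O, E) = 0
(P(-5, -5) - 50)*11 = (0 - 50)*11 = -50*11 = -550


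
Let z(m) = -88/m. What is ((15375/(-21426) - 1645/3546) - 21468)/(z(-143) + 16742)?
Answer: -883542469576/689025417741 ≈ -1.2823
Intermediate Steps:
((15375/(-21426) - 1645/3546) - 21468)/(z(-143) + 16742) = ((15375/(-21426) - 1645/3546) - 21468)/(-88/(-143) + 16742) = ((15375*(-1/21426) - 1645*1/3546) - 21468)/(-88*(-1/143) + 16742) = ((-5125/7142 - 1645/3546) - 21468)/(8/13 + 16742) = (-7480460/6331383 - 21468)/(217654/13) = -135929610704/6331383*13/217654 = -883542469576/689025417741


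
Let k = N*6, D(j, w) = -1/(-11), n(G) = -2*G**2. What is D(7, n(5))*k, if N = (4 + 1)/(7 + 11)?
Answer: 5/33 ≈ 0.15152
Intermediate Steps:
N = 5/18 ≈ 0.27778
D(j, w) = 1/11 (D(j, w) = -1*(-1/11) = 1/11)
k = 5/3 (k = (5/18)*6 = 5/3 ≈ 1.6667)
D(7, n(5))*k = (1/11)*(5/3) = 5/33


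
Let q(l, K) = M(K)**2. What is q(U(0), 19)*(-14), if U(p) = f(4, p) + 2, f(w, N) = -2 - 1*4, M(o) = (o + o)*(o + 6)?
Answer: -12635000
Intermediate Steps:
M(o) = 2*o*(6 + o) (M(o) = (2*o)*(6 + o) = 2*o*(6 + o))
f(w, N) = -6 (f(w, N) = -2 - 4 = -6)
U(p) = -4 (U(p) = -6 + 2 = -4)
q(l, K) = 4*K**2*(6 + K)**2 (q(l, K) = (2*K*(6 + K))**2 = 4*K**2*(6 + K)**2)
q(U(0), 19)*(-14) = (4*19**2*(6 + 19)**2)*(-14) = (4*361*25**2)*(-14) = (4*361*625)*(-14) = 902500*(-14) = -12635000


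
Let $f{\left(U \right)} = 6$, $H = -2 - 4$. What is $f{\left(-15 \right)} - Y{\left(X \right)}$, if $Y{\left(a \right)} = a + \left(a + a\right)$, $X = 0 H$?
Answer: $6$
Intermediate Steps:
$H = -6$ ($H = -2 - 4 = -6$)
$X = 0$ ($X = 0 \left(-6\right) = 0$)
$Y{\left(a \right)} = 3 a$ ($Y{\left(a \right)} = a + 2 a = 3 a$)
$f{\left(-15 \right)} - Y{\left(X \right)} = 6 - 3 \cdot 0 = 6 - 0 = 6 + 0 = 6$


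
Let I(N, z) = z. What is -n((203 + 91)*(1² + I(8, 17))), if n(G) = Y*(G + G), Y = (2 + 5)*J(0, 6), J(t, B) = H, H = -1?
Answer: 74088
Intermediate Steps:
J(t, B) = -1
Y = -7 (Y = (2 + 5)*(-1) = 7*(-1) = -7)
n(G) = -14*G (n(G) = -7*(G + G) = -14*G)
-n((203 + 91)*(1² + I(8, 17))) = -(-14)*(203 + 91)*(1² + 17) = -(-14)*294*(1 + 17) = -(-14)*294*18 = -(-14)*5292 = -1*(-74088) = 74088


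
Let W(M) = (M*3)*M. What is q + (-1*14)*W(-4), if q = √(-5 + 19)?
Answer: -672 + √14 ≈ -668.26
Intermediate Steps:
W(M) = 3*M² (W(M) = (3*M)*M = 3*M²)
q = √14 ≈ 3.7417
q + (-1*14)*W(-4) = √14 + (-1*14)*(3*(-4)²) = √14 - 42*16 = √14 - 14*48 = √14 - 672 = -672 + √14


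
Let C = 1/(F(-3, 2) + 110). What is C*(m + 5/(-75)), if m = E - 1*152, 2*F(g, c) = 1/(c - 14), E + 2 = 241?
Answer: 10432/13195 ≈ 0.79060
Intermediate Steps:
E = 239 (E = -2 + 241 = 239)
F(g, c) = 1/(2*(-14 + c)) (F(g, c) = 1/(2*(c - 14)) = 1/(2*(-14 + c)))
m = 87 (m = 239 - 1*152 = 239 - 152 = 87)
C = 24/2639 (C = 1/(1/(2*(-14 + 2)) + 110) = 1/((½)/(-12) + 110) = 1/((½)*(-1/12) + 110) = 1/(-1/24 + 110) = 1/(2639/24) = 24/2639 ≈ 0.0090944)
C*(m + 5/(-75)) = 24*(87 + 5/(-75))/2639 = 24*(87 + 5*(-1/75))/2639 = 24*(87 - 1/15)/2639 = (24/2639)*(1304/15) = 10432/13195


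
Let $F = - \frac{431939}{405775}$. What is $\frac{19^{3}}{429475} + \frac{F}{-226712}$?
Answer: $\frac{25246911075529}{1580365987662200} \approx 0.015975$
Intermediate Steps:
$F = - \frac{431939}{405775}$ ($F = \left(-431939\right) \frac{1}{405775} = - \frac{431939}{405775} \approx -1.0645$)
$\frac{19^{3}}{429475} + \frac{F}{-226712} = \frac{19^{3}}{429475} - \frac{431939}{405775 \left(-226712\right)} = 6859 \cdot \frac{1}{429475} - - \frac{431939}{91994061800} = \frac{6859}{429475} + \frac{431939}{91994061800} = \frac{25246911075529}{1580365987662200}$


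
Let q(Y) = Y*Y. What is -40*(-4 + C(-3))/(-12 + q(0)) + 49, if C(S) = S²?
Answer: 197/3 ≈ 65.667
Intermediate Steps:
q(Y) = Y²
-40*(-4 + C(-3))/(-12 + q(0)) + 49 = -40*(-4 + (-3)²)/(-12 + 0²) + 49 = -40*(-4 + 9)/(-12 + 0) + 49 = -200/(-12) + 49 = -200*(-1)/12 + 49 = -40*(-5/12) + 49 = 50/3 + 49 = 197/3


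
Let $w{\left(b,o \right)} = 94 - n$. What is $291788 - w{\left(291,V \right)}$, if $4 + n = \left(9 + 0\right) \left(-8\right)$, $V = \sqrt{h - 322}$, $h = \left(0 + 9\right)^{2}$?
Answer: $291618$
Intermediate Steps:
$h = 81$ ($h = 9^{2} = 81$)
$V = i \sqrt{241}$ ($V = \sqrt{81 - 322} = \sqrt{-241} = i \sqrt{241} \approx 15.524 i$)
$n = -76$ ($n = -4 + \left(9 + 0\right) \left(-8\right) = -4 + 9 \left(-8\right) = -4 - 72 = -76$)
$w{\left(b,o \right)} = 170$ ($w{\left(b,o \right)} = 94 - -76 = 94 + 76 = 170$)
$291788 - w{\left(291,V \right)} = 291788 - 170 = 291618$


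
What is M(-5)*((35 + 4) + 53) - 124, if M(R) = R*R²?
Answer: -11624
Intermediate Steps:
M(R) = R³
M(-5)*((35 + 4) + 53) - 124 = (-5)³*((35 + 4) + 53) - 124 = -125*(39 + 53) - 124 = -125*92 - 124 = -11500 - 124 = -11624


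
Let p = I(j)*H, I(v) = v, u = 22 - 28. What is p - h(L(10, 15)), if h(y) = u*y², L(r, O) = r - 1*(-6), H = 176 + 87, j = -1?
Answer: 1273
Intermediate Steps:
u = -6
H = 263
L(r, O) = 6 + r (L(r, O) = r + 6 = 6 + r)
h(y) = -6*y²
p = -263 (p = -1*263 = -263)
p - h(L(10, 15)) = -263 - (-6)*(6 + 10)² = -263 - (-6)*16² = -263 - (-6)*256 = -263 - 1*(-1536) = -263 + 1536 = 1273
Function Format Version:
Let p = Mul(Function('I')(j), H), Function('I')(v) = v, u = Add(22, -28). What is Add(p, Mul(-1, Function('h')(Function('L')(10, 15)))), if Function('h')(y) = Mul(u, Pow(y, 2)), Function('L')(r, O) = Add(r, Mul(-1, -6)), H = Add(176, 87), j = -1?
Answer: 1273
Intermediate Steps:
u = -6
H = 263
Function('L')(r, O) = Add(6, r) (Function('L')(r, O) = Add(r, 6) = Add(6, r))
Function('h')(y) = Mul(-6, Pow(y, 2))
p = -263 (p = Mul(-1, 263) = -263)
Add(p, Mul(-1, Function('h')(Function('L')(10, 15)))) = Add(-263, Mul(-1, Mul(-6, Pow(Add(6, 10), 2)))) = Add(-263, Mul(-1, Mul(-6, Pow(16, 2)))) = Add(-263, Mul(-1, Mul(-6, 256))) = Add(-263, Mul(-1, -1536)) = Add(-263, 1536) = 1273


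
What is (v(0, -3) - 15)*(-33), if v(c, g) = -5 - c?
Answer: 660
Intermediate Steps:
(v(0, -3) - 15)*(-33) = ((-5 - 1*0) - 15)*(-33) = ((-5 + 0) - 15)*(-33) = (-5 - 15)*(-33) = -20*(-33) = 660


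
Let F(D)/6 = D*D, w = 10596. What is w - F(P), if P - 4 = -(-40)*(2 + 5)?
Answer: -473340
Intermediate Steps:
P = 284 (P = 4 - (-40)*(2 + 5) = 4 - (-40)*7 = 4 - 10*(-28) = 4 + 280 = 284)
F(D) = 6*D² (F(D) = 6*(D*D) = 6*D²)
w - F(P) = 10596 - 6*284² = 10596 - 6*80656 = 10596 - 1*483936 = 10596 - 483936 = -473340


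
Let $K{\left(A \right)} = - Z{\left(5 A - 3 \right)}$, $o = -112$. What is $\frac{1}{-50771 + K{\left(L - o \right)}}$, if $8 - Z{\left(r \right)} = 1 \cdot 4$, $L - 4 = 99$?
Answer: $- \frac{1}{50775} \approx -1.9695 \cdot 10^{-5}$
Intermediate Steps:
$L = 103$ ($L = 4 + 99 = 103$)
$Z{\left(r \right)} = 4$ ($Z{\left(r \right)} = 8 - 1 \cdot 4 = 8 - 4 = 4$)
$K{\left(A \right)} = -4$ ($K{\left(A \right)} = \left(-1\right) 4 = -4$)
$\frac{1}{-50771 + K{\left(L - o \right)}} = \frac{1}{-50771 - 4} = \frac{1}{-50775} = - \frac{1}{50775}$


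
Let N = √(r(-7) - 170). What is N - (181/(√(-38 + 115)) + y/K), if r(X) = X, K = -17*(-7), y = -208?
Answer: 208/119 - 181*√77/77 + I*√177 ≈ -18.879 + 13.304*I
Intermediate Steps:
K = 119
N = I*√177 (N = √(-7 - 170) = √(-177) = I*√177 ≈ 13.304*I)
N - (181/(√(-38 + 115)) + y/K) = I*√177 - (181/(√(-38 + 115)) - 208/119) = I*√177 - (181/(√77) - 208*1/119) = I*√177 - (181*(√77/77) - 208/119) = I*√177 - (181*√77/77 - 208/119) = I*√177 - (-208/119 + 181*√77/77) = I*√177 + (208/119 - 181*√77/77) = 208/119 - 181*√77/77 + I*√177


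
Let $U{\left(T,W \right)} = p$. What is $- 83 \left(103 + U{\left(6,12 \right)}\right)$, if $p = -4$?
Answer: $-8217$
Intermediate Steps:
$U{\left(T,W \right)} = -4$
$- 83 \left(103 + U{\left(6,12 \right)}\right) = - 83 \left(103 - 4\right) = \left(-83\right) 99 = -8217$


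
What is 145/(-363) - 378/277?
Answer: -177379/100551 ≈ -1.7641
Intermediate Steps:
145/(-363) - 378/277 = 145*(-1/363) - 378*1/277 = -145/363 - 378/277 = -177379/100551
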